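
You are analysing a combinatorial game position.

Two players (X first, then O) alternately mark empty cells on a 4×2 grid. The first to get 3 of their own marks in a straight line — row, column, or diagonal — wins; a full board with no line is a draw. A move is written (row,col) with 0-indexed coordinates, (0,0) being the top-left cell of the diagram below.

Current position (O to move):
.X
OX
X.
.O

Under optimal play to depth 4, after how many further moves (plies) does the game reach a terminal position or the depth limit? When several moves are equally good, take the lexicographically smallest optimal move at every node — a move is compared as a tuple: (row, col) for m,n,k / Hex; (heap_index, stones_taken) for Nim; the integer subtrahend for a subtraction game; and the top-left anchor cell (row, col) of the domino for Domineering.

PV length from [.X/OX/X./.O]: 3 plies

ply 1, O at .X/OX/X./.O | (0,0)=-1→OX/OX/X./.O; (2,1)=+0→.X/OX/XO/.O*; (3,0)=-1→.X/OX/X./OO
ply 2, X at .X/OX/XO/.O | (0,0)=+0→XX/OX/XO/.O*; (3,0)=+0→.X/OX/XO/XO
ply 3, O at XX/OX/XO/.O | (3,0)=+0→XX/OX/XO/OO*
ply 4: XX/OX/XO/OO is terminal +0 (X); from .X/OX/X./.O depth 4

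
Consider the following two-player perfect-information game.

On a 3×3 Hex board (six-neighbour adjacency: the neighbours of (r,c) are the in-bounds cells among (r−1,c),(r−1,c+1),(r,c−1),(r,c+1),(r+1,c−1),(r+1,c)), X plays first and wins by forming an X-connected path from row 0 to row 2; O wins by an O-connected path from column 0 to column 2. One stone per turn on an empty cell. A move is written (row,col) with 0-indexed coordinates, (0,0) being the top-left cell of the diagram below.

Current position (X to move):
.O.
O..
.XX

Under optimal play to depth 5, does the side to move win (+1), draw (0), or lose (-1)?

p1 X@[.O./O../.XX]: (0,0)[XO./O../.XX]-1 (0,2)[.OX/O../.XX]+1* (1,1)[.O./OX./.XX]-1 (1,2)[.O./O.X/.XX]-1 (2,0)[.O./O../XXX]-1
p2 O@[.OX/O../.XX]: (0,0)[OOX/O../.XX]-1* (1,1)[.OX/OO./.XX]-1 (1,2)[.OX/O.O/.XX]-1 (2,0)[.OX/O../OXX]-1
p3 X@[OOX/O../.XX]: (1,1)[OOX/OX./.XX]+1* (1,2)[OOX/O.X/.XX]+1 (2,0)[OOX/O../XXX]+1
p4 O@[OOX/OX./.XX] terminal -1; root [.O./O../.XX] d5

value(.O./O../.XX, X) = +1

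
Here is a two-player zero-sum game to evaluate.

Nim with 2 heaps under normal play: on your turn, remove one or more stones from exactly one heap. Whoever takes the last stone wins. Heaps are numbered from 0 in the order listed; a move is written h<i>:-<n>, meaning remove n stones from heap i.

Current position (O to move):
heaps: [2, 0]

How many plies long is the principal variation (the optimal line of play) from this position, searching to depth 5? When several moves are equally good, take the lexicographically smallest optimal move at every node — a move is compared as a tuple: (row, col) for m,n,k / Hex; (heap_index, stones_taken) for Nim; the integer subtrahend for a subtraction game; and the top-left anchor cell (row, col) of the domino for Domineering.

PV length from [(2,0)]: 1 ply

p1 O@[(2,0)]: h0:-1[(1,0)]-1 h0:-2[(0,0)]+1*
p2 X@[(0,0)] terminal -1; root [(2,0)] d5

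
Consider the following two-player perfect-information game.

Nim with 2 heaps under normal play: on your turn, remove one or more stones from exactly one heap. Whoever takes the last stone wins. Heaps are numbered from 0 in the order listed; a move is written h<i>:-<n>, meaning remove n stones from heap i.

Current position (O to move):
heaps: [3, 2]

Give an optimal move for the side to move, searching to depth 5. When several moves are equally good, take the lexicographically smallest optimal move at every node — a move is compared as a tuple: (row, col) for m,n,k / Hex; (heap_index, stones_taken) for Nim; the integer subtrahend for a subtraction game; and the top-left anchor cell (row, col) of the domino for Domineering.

p1 O@[(3,2)]: h0:-1[(2,2)]+1* h0:-2[(1,2)]-1 h0:-3[(0,2)]-1 h1:-1[(3,1)]-1 h1:-2[(3,0)]-1
p2 X@[(2,2)]: h0:-1[(1,2)]-1* h0:-2[(0,2)]-1 h1:-1[(2,1)]-1 h1:-2[(2,0)]-1
p3 O@[(1,2)]: h0:-1[(0,2)]-1 h1:-1[(1,1)]+1* h1:-2[(1,0)]-1
p4 X@[(1,1)]: h0:-1[(0,1)]-1* h1:-1[(1,0)]-1
p5 O@[(0,1)]: h1:-1[(0,0)]+1*
p6 X@[(0,0)] terminal -1; root [(3,2)] d5

O's best at [(3,2)]: h0:-1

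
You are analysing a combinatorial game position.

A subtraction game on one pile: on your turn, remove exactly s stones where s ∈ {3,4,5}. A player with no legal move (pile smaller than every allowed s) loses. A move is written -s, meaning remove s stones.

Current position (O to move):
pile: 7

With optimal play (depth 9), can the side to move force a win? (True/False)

O winning at [7]: True

[7] O move#1: -3:-1/4, -4:-1/3, -5:+1/2*
[2] end (terminal -1, X#2); searched 7 to 9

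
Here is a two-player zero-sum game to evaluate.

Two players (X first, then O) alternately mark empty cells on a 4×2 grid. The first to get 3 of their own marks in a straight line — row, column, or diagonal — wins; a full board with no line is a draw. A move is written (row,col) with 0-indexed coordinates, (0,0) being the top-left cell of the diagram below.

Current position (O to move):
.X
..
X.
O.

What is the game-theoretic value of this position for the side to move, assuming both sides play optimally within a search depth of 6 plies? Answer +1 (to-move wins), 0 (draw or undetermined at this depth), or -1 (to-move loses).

value(.X/../X./O., O) = 0

ply 1, O at .X/../X./O. | (0,0)=+0→OX/../X./O.*; (1,0)=+0→.X/O./X./O.; (1,1)=+0→.X/.O/X./O.; (2,1)=+0→.X/../XO/O.; (3,1)=+0→.X/../X./OO
ply 2, X at OX/../X./O. | (1,0)=+0→OX/X./X./O.*; (1,1)=+0→OX/.X/X./O.; (2,1)=+0→OX/../XX/O.; (3,1)=+0→OX/../X./OX
ply 3, O at OX/X./X./O. | (1,1)=+0→OX/XO/X./O.*; (2,1)=+0→OX/X./XO/O.; (3,1)=+0→OX/X./X./OO
ply 4, X at OX/XO/X./O. | (2,1)=+0→OX/XO/XX/O.*; (3,1)=+0→OX/XO/X./OX
ply 5, O at OX/XO/XX/O. | (3,1)=+0→OX/XO/XX/OO*
ply 6: OX/XO/XX/OO is terminal +0 (X); from .X/../X./O. depth 6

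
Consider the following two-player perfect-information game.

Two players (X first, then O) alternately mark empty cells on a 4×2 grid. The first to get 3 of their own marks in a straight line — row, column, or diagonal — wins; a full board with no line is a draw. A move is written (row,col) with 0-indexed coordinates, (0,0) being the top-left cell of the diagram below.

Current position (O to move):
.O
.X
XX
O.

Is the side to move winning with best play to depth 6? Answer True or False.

[.O/.X/XX/O.] O move#1: (0,0):-1/OO/.X/XX/O., (1,0):-1/.O/OX/XX/O., (3,1):+0/.O/.X/XX/OO*
[.O/.X/XX/OO] X move#2: (0,0):+0/XO/.X/XX/OO*, (1,0):+0/.O/XX/XX/OO
[XO/.X/XX/OO] O move#3: (1,0):+0/XO/OX/XX/OO*
[XO/OX/XX/OO] end (terminal +0, X#4); searched .O/.X/XX/O. to 6

O winning at [.O/.X/XX/O.]: False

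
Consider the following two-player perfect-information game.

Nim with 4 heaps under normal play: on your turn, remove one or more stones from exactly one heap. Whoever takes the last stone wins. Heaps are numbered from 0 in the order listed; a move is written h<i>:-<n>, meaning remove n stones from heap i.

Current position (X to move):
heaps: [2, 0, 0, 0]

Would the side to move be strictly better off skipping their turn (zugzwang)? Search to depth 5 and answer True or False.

p1 X@[(2,0,0,0)]: h0:-1[(1,0,0,0)]-1 h0:-2[(0,0,0,0)]+1*
p2 O@[(0,0,0,0)] terminal -1; root [(2,0,0,0)] d5
suppose X passes — search the same position with O to move:
pass> p1 O@[(2,0,0,0)]: h0:-1[(1,0,0,0)]-1 h0:-2[(0,0,0,0)]+1*
pass> p2 X@[(0,0,0,0)] terminal -1; root [(2,0,0,0)] d5
for X: play +1, pass -1

zugzwang((2,0,0,0), X) = False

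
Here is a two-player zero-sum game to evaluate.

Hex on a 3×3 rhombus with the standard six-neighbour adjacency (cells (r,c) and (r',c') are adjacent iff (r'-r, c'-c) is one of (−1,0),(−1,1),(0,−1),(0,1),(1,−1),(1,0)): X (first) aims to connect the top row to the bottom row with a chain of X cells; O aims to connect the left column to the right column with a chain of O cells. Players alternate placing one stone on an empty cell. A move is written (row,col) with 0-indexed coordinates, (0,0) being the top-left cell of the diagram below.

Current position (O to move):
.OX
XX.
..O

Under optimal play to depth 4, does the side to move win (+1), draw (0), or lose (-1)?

value(.OX/XX./..O, O) = -1

[.OX/XX./..O] O move#1: (0,0):-1/OOX/XX./..O*, (1,2):-1/.OX/XXO/..O, (2,0):-1/.OX/XX./O.O, (2,1):-1/.OX/XX./.OO
[OOX/XX./..O] X move#2: (1,2):+1/OOX/XXX/..O*, (2,0):+1/OOX/XX./X.O, (2,1):+1/OOX/XX./.XO
[OOX/XXX/..O] O move#3: (2,0):-1/OOX/XXX/O.O*, (2,1):-1/OOX/XXX/.OO
[OOX/XXX/O.O] X move#4: (2,1):+1/OOX/XXX/OXO*
[OOX/XXX/OXO] end (terminal -1, O#5); searched .OX/XX./..O to 4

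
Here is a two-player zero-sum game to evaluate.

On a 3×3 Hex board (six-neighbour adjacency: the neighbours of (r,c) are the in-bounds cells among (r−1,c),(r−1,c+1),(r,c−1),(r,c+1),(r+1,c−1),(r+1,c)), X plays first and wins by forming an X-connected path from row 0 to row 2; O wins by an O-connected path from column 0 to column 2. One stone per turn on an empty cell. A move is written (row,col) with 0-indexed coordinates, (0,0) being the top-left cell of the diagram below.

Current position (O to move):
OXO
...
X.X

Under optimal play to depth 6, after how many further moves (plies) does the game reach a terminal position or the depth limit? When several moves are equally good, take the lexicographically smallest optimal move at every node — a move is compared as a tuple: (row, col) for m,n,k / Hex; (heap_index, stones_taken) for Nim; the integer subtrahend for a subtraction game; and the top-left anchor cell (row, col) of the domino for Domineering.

PV length from [OXO/.../X.X]: 2 plies

p1 O@[OXO/.../X.X]: (1,0)[OXO/O../X.X]-1* (1,1)[OXO/.O./X.X]-1 (1,2)[OXO/..O/X.X]-1 (2,1)[OXO/.../XOX]-1
p2 X@[OXO/O../X.X]: (1,1)[OXO/OX./X.X]+1* (1,2)[OXO/O.X/X.X]-1 (2,1)[OXO/O../XXX]-1
p3 O@[OXO/OX./X.X] terminal -1; root [OXO/.../X.X] d6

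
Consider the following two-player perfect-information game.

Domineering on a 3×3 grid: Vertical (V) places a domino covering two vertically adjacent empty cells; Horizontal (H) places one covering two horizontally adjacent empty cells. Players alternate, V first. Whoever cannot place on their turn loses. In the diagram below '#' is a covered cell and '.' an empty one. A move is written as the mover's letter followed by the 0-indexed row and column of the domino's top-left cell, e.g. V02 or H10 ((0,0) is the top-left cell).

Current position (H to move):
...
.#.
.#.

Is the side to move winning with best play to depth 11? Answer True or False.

H winning at [.../.#./.#.]: False

p1 H@[.../.#./.#.]: H00[##./.#./.#.]-1* H01[.##/.#./.#.]-1
p2 V@[##./.#./.#.]: V02[###/.##/.#.]+1* V10[##./##./##.]+1 V12[##./.##/.##]+1
p3 H@[###/.##/.#.] terminal -1; root [.../.#./.#.] d11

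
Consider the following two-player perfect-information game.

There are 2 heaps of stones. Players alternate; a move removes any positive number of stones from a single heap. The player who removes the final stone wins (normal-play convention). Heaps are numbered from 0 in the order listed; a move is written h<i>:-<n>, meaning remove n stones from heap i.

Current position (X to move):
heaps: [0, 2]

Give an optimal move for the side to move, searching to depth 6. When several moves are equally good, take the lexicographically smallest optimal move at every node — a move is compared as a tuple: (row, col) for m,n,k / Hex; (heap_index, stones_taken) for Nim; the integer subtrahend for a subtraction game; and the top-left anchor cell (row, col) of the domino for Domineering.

ply 1, X at (0,2) | h1:-1=-1→(0,1); h1:-2=+1→(0,0)*
ply 2: (0,0) is terminal -1 (O); from (0,2) depth 6

X's best at [(0,2)]: h1:-2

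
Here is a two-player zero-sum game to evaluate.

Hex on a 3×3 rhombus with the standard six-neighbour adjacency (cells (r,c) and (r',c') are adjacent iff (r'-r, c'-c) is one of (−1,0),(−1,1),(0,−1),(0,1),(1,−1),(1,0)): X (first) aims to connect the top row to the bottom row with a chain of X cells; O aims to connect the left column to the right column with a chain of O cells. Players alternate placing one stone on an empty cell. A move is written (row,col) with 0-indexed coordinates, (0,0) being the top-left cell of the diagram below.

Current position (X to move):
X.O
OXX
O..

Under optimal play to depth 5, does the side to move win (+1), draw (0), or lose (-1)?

[X.O/OXX/O..] X move#1: (0,1):+1/XXO/OXX/O..*, (2,1):-1/X.O/OXX/OX., (2,2):-1/X.O/OXX/O.X
[XXO/OXX/O..] O move#2: (2,1):-1/XXO/OXX/OO.*, (2,2):-1/XXO/OXX/O.O
[XXO/OXX/OO.] X move#3: (2,2):+1/XXO/OXX/OOX*
[XXO/OXX/OOX] end (terminal -1, O#4); searched X.O/OXX/O.. to 5

value(X.O/OXX/O.., X) = +1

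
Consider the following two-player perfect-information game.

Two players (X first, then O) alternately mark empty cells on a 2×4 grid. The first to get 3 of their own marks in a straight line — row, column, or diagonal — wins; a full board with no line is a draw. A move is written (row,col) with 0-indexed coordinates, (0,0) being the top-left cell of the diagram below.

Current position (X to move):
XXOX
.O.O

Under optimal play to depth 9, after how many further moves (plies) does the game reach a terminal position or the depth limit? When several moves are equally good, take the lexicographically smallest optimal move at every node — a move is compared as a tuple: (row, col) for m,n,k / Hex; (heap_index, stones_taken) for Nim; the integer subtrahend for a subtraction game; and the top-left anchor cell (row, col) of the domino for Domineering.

ply 1, X at XXOX/.O.O | (1,0)=-1→XXOX/XO.O; (1,2)=+0→XXOX/.OXO*
ply 2, O at XXOX/.OXO | (1,0)=+0→XXOX/OOXO*
ply 3: XXOX/OOXO is terminal +0 (X); from XXOX/.O.O depth 9

PV length from [XXOX/.O.O]: 2 plies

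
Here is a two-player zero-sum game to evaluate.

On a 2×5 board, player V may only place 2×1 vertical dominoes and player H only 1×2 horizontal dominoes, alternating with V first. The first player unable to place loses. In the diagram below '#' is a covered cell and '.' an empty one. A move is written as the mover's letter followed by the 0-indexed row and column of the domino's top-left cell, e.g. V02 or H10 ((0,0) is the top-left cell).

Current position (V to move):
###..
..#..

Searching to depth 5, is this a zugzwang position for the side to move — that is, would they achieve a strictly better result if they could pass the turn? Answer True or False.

p1 V@[###../..#..]: V03[####./..##.]+1* V04[###.#/..#.#]+1
p2 H@[####./..##.]: H10[####./####.]-1*
p3 V@[####./####.]: V04[#####/#####]+1*
p4 H@[#####/#####] terminal -1; root [###../..#..] d5
pass branch (H moves first from the same position):
  | p1 H@[###../..#..]: H03[#####/..#..]+1* H10[###../###..]-1 H13[###../..###]+1
  | p2 V@[#####/..#..] terminal -1; root [###../..#..] d5
V moving scores +1; V passing scores -1

zugzwang(###../..#.., V) = False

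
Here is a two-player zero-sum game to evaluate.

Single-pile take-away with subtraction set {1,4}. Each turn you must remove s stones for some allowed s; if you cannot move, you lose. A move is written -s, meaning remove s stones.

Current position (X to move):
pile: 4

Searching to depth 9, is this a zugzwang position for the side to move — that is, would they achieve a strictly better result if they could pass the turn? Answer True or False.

zugzwang(4, X) = False

ply 1, X at 4 | -1=-1→3; -4=+1→0*
ply 2: 0 is terminal -1 (O); from 4 depth 9
if X skipped the turn, O would face:
~ ply 1, O at 4 | -1=-1→3; -4=+1→0*
~ ply 2: 0 is terminal -1 (X); from 4 depth 9
compare (X): move=+1 vs pass=-1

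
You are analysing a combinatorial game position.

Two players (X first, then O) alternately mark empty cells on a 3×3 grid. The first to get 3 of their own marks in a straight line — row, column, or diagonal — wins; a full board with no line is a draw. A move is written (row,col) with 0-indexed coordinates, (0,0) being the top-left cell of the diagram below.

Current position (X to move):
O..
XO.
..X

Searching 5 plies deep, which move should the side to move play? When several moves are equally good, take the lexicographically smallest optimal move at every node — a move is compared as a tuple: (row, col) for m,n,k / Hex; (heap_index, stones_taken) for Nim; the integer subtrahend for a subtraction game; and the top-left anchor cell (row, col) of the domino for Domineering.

X's best at [O../XO./..X]: (0,1)

ply 1, X at O../XO./..X | (0,1)=+0→OX./XO./..X*; (0,2)=+0→O.X/XO./..X; (1,2)=-1→O../XOX/..X; (2,0)=+0→O../XO./X.X; (2,1)=+0→O../XO./.XX
ply 2, O at OX./XO./..X | (0,2)=+0→OXO/XO./..X*; (1,2)=+0→OX./XOO/..X; (2,0)=+0→OX./XO./O.X; (2,1)=+0→OX./XO./.OX
ply 3, X at OXO/XO./..X | (1,2)=-1→OXO/XOX/..X; (2,0)=+0→OXO/XO./X.X*; (2,1)=-1→OXO/XO./.XX
ply 4, O at OXO/XO./X.X | (1,2)=-1→OXO/XOO/X.X; (2,1)=+0→OXO/XO./XOX*
ply 5, X at OXO/XO./XOX | (1,2)=+0→OXO/XOX/XOX*
ply 6: OXO/XOX/XOX is terminal +0 (O); from O../XO./..X depth 5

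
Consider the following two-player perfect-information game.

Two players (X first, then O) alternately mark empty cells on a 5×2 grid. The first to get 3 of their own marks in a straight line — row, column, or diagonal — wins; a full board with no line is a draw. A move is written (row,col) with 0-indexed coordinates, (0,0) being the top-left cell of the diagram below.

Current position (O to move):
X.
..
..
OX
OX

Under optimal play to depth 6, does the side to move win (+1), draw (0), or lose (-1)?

[X./../../OX/OX] O move#1: (0,1):-1/XO/../../OX/OX, (1,0):-1/X./O./../OX/OX, (1,1):-1/X./.O/../OX/OX, (2,0):+1/X./../O./OX/OX*, (2,1):+0/X./../.O/OX/OX
[X./../O./OX/OX] end (terminal -1, X#2); searched X./../../OX/OX to 6

value(X./../../OX/OX, O) = +1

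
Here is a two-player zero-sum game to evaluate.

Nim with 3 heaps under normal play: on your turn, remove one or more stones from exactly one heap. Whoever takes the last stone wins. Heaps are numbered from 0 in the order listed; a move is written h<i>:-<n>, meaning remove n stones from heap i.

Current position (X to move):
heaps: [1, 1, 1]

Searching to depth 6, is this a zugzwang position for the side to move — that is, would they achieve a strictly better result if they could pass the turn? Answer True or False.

[(1,1,1)] X move#1: h0:-1:+1/(0,1,1)*, h1:-1:+1/(1,0,1), h2:-1:+1/(1,1,0)
[(0,1,1)] O move#2: h1:-1:-1/(0,0,1)*, h2:-1:-1/(0,1,0)
[(0,0,1)] X move#3: h2:-1:+1/(0,0,0)*
[(0,0,0)] end (terminal -1, O#4); searched (1,1,1) to 6
if X skipped the turn, O would face:
~ [(1,1,1)] O move#1: h0:-1:+1/(0,1,1)*, h1:-1:+1/(1,0,1), h2:-1:+1/(1,1,0)
~ [(0,1,1)] X move#2: h1:-1:-1/(0,0,1)*, h2:-1:-1/(0,1,0)
~ [(0,0,1)] O move#3: h2:-1:+1/(0,0,0)*
~ [(0,0,0)] end (terminal -1, X#4); searched (1,1,1) to 6
compare (X): move=+1 vs pass=-1

zugzwang((1,1,1), X) = False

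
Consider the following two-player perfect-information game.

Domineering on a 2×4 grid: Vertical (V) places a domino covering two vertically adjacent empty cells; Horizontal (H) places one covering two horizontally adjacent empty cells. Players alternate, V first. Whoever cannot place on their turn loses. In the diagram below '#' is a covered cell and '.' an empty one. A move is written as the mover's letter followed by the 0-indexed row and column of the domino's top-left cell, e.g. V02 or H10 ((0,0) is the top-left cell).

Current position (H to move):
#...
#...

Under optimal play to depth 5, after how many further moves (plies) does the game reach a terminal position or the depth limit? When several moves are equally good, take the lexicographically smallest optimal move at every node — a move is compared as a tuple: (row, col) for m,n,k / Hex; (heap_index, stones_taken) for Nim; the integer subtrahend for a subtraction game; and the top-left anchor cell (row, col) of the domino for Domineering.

[#.../#...] H move#1: H01:+1/###./#...*, H02:+1/#.##/#..., H11:+1/#.../###., H12:+1/#.../#.##
[###./#...] V move#2: V03:-1/####/#..#*
[####/#..#] H move#3: H11:+1/####/####*
[####/####] end (terminal -1, V#4); searched #.../#... to 5

PV length from [#.../#...]: 3 plies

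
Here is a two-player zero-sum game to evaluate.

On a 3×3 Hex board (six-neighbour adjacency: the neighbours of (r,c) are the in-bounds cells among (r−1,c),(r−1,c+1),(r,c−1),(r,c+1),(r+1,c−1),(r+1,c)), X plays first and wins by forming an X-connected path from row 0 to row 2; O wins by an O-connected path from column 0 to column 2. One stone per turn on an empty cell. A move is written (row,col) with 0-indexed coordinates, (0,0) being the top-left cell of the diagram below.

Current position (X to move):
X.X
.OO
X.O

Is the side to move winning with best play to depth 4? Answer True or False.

X winning at [X.X/.OO/X.O]: True

ply 1, X at X.X/.OO/X.O | (0,1)=-1→XXX/.OO/X.O; (1,0)=+1→X.X/XOO/X.O*; (2,1)=-1→X.X/.OO/XXO
ply 2: X.X/XOO/X.O is terminal -1 (O); from X.X/.OO/X.O depth 4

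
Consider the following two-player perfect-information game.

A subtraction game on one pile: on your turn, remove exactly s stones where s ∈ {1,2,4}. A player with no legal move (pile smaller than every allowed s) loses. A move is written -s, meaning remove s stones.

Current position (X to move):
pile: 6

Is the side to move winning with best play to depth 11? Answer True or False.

X winning at [6]: False

ply 1, X at 6 | -1=-1→5*; -2=-1→4; -4=-1→2
ply 2, O at 5 | -1=-1→4; -2=+1→3*; -4=-1→1
ply 3, X at 3 | -1=-1→2*; -2=-1→1
ply 4, O at 2 | -1=-1→1; -2=+1→0*
ply 5: 0 is terminal -1 (X); from 6 depth 11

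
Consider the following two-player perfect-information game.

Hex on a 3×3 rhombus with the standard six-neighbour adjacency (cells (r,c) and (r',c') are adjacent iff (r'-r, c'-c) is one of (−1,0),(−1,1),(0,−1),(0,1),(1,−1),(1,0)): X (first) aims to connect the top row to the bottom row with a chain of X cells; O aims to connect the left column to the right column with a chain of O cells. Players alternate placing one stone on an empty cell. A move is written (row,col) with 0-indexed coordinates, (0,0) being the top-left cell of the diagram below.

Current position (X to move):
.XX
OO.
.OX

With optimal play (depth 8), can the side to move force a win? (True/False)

X winning at [.XX/OO./.OX]: True

ply 1, X at .XX/OO./.OX | (0,0)=-1→XXX/OO./.OX; (1,2)=+1→.XX/OOX/.OX*; (2,0)=-1→.XX/OO./XOX
ply 2: .XX/OOX/.OX is terminal -1 (O); from .XX/OO./.OX depth 8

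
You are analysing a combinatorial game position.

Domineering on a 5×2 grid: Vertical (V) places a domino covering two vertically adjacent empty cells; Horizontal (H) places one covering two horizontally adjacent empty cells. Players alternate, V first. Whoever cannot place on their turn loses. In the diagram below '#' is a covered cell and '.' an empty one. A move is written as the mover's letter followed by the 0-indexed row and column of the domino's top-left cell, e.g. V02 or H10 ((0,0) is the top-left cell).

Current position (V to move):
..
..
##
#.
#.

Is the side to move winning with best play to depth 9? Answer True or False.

V winning at [../../##/#./#.]: True

ply 1, V at ../../##/#./#. | V00=+1→#./#./##/#./#.*; V01=+1→.#/.#/##/#./#.; V31=-1→../../##/##/##
ply 2: #./#./##/#./#. is terminal -1 (H); from ../../##/#./#. depth 9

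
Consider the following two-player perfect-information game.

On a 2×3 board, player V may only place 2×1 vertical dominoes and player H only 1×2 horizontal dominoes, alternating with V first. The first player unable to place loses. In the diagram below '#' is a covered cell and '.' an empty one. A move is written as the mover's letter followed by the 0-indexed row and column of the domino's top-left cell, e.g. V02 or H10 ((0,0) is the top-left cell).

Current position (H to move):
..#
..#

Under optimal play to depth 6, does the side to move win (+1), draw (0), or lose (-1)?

ply 1, H at ..#/..# | H00=+1→###/..#*; H10=+1→..#/###
ply 2: ###/..# is terminal -1 (V); from ..#/..# depth 6

value(..#/..#, H) = +1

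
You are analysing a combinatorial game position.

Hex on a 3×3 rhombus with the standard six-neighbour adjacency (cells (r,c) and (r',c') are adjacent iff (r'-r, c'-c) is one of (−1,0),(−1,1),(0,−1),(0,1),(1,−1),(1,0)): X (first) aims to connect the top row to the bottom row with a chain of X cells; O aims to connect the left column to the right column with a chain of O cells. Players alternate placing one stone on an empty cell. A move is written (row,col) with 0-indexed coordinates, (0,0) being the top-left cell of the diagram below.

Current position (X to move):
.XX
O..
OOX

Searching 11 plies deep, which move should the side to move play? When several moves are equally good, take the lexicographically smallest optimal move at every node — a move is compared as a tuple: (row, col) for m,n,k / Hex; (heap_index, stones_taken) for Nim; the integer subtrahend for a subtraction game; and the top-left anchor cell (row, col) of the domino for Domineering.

X's best at [.XX/O../OOX]: (1,2)

ply 1, X at .XX/O../OOX | (0,0)=-1→XXX/O../OOX; (1,1)=-1→.XX/OX./OOX; (1,2)=+1→.XX/O.X/OOX*
ply 2: .XX/O.X/OOX is terminal -1 (O); from .XX/O../OOX depth 11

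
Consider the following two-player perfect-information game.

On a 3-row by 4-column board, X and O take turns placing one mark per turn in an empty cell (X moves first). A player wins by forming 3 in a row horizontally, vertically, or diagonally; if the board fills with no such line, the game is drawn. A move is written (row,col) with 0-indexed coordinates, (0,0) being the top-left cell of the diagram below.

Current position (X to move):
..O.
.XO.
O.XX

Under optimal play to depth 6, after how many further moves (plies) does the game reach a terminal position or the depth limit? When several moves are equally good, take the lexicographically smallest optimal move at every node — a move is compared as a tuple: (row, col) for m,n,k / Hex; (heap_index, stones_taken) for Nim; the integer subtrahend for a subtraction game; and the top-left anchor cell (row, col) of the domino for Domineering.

p1 X@[..O./.XO./O.XX]: (0,0)[X.O./.XO./O.XX]+1* (0,1)[.XO./.XO./O.XX]+1 (0,3)[..OX/.XO./O.XX]+1 (1,0)[..O./XXO./O.XX]+1 (1,3)[..O./.XOX/O.XX]+1 (2,1)[..O./.XO./OXXX]+1
p2 O@[X.O./.XO./O.XX] terminal -1; root [..O./.XO./O.XX] d6

PV length from [..O./.XO./O.XX]: 1 ply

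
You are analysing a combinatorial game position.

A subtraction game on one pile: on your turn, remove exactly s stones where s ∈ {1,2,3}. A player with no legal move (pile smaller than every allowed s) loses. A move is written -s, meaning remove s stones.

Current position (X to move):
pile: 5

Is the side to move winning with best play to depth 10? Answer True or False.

X winning at [5]: True

ply 1, X at 5 | -1=+1→4*; -2=-1→3; -3=-1→2
ply 2, O at 4 | -1=-1→3*; -2=-1→2; -3=-1→1
ply 3, X at 3 | -1=-1→2; -2=-1→1; -3=+1→0*
ply 4: 0 is terminal -1 (O); from 5 depth 10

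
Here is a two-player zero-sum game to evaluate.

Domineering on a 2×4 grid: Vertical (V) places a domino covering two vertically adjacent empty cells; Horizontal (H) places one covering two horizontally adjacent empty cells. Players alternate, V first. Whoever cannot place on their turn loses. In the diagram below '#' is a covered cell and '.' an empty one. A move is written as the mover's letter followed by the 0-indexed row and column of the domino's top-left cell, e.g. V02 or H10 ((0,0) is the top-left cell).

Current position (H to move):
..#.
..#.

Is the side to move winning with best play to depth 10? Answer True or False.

H winning at [..#./..#.]: True

[..#./..#.] H move#1: H00:+1/###./..#.*, H10:+1/..#./###.
[###./..#.] V move#2: V03:-1/####/..##*
[####/..##] H move#3: H10:+1/####/####*
[####/####] end (terminal -1, V#4); searched ..#./..#. to 10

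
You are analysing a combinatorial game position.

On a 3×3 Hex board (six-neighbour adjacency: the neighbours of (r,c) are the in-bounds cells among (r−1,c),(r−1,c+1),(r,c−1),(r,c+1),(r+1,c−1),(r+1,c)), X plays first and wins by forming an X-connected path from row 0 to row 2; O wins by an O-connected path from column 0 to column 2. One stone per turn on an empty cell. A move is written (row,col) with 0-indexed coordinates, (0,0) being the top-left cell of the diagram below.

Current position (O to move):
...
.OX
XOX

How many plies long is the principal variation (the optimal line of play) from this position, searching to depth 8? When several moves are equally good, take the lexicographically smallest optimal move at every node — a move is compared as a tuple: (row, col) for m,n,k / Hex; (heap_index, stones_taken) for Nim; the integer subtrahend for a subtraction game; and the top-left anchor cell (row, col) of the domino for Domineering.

PV length from [.../.OX/XOX]: 4 plies

p1 O@[.../.OX/XOX]: (0,0)[O../.OX/XOX]-1* (0,1)[.O./.OX/XOX]-1 (0,2)[..O/.OX/XOX]-1 (1,0)[.../OOX/XOX]-1
p2 X@[O../.OX/XOX]: (0,1)[OX./.OX/XOX]+1* (0,2)[O.X/.OX/XOX]+1 (1,0)[O../XOX/XOX]+1
p3 O@[OX./.OX/XOX]: (0,2)[OXO/.OX/XOX]-1* (1,0)[OX./OOX/XOX]-1
p4 X@[OXO/.OX/XOX]: (1,0)[OXO/XOX/XOX]+1*
p5 O@[OXO/XOX/XOX] terminal -1; root [.../.OX/XOX] d8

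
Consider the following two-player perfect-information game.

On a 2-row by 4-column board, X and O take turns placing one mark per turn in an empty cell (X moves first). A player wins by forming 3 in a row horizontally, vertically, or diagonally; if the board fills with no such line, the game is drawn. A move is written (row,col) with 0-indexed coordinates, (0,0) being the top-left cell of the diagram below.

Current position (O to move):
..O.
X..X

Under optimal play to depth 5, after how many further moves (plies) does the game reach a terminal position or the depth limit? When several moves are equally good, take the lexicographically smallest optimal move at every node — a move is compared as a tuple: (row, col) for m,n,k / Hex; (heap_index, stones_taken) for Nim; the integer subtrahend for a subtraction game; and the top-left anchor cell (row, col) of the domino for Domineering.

PV length from [..O./X..X]: 3 plies

[..O./X..X] O move#1: (0,0):+0/O.O./X..X, (0,1):+1/.OO./X..X*, (0,3):+0/..OO/X..X, (1,1):+0/..O./XO.X, (1,2):+0/..O./X.OX
[.OO./X..X] X move#2: (0,0):-1/XOO./X..X*, (0,3):-1/.OOX/X..X, (1,1):-1/.OO./XX.X, (1,2):-1/.OO./X.XX
[XOO./X..X] O move#3: (0,3):+1/XOOO/X..X*, (1,1):+0/XOO./XO.X, (1,2):+0/XOO./X.OX
[XOOO/X..X] end (terminal -1, X#4); searched ..O./X..X to 5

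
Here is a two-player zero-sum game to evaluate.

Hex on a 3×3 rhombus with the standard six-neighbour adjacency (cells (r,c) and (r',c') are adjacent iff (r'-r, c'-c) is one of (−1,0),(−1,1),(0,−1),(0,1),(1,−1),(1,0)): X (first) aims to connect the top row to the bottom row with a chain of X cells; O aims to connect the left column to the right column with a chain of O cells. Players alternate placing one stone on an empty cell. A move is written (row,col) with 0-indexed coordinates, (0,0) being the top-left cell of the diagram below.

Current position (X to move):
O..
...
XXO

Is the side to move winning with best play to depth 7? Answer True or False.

X winning at [O../.../XXO]: True

ply 1, X at O../.../XXO | (0,1)=+1→OX./.../XXO*; (0,2)=+1→O.X/.../XXO; (1,0)=+1→O../X../XXO; (1,1)=+1→O../.X./XXO; (1,2)=+1→O../..X/XXO
ply 2, O at OX./.../XXO | (0,2)=-1→OXO/.../XXO*; (1,0)=-1→OX./O../XXO; (1,1)=-1→OX./.O./XXO; (1,2)=-1→OX./..O/XXO
ply 3, X at OXO/.../XXO | (1,0)=+1→OXO/X../XXO*; (1,1)=+1→OXO/.X./XXO; (1,2)=+1→OXO/..X/XXO
ply 4: OXO/X../XXO is terminal -1 (O); from O../.../XXO depth 7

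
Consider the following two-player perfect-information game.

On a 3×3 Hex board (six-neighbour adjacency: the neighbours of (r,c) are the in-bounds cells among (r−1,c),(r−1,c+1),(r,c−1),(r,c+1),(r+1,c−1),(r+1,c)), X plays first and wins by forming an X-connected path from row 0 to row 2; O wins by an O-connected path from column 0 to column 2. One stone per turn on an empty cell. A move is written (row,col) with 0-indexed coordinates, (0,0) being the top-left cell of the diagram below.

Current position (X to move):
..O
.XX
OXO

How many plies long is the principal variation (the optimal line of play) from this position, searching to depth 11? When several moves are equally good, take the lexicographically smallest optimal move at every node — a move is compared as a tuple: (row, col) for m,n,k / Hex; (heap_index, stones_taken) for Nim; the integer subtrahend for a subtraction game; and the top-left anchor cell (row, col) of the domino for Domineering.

PV length from [..O/.XX/OXO]: 3 plies

[..O/.XX/OXO] X move#1: (0,0):+1/X.O/.XX/OXO*, (0,1):+1/.XO/.XX/OXO, (1,0):+1/..O/XXX/OXO
[X.O/.XX/OXO] O move#2: (0,1):-1/XOO/.XX/OXO*, (1,0):-1/X.O/OXX/OXO
[XOO/.XX/OXO] X move#3: (1,0):+1/XOO/XXX/OXO*
[XOO/XXX/OXO] end (terminal -1, O#4); searched ..O/.XX/OXO to 11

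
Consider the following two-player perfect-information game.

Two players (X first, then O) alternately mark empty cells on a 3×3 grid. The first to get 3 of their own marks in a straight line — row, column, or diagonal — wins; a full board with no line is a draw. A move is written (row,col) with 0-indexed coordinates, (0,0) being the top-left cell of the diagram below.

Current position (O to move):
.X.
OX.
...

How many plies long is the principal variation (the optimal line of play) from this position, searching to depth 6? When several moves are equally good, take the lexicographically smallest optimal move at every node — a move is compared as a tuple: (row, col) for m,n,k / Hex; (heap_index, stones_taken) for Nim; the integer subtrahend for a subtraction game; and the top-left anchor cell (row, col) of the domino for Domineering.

ply 1, O at .X./OX./... | (0,0)=-1→OX./OX./...*; (0,2)=-1→.XO/OX./...; (1,2)=-1→.X./OXO/...; (2,0)=-1→.X./OX./O..; (2,1)=-1→.X./OX./.O.; (2,2)=-1→.X./OX./..O
ply 2, X at OX./OX./... | (0,2)=-1→OXX/OX./...; (1,2)=-1→OX./OXX/...; (2,0)=+1→OX./OX./X..*; (2,1)=+1→OX./OX./.X.; (2,2)=-1→OX./OX./..X
ply 3, O at OX./OX./X.. | (0,2)=-1→OXO/OX./X..*; (1,2)=-1→OX./OXO/X..; (2,1)=-1→OX./OX./XO.; (2,2)=-1→OX./OX./X.O
ply 4, X at OXO/OX./X.. | (1,2)=+0→OXO/OXX/X..; (2,1)=+1→OXO/OX./XX.*; (2,2)=+0→OXO/OX./X.X
ply 5: OXO/OX./XX. is terminal -1 (O); from .X./OX./... depth 6

PV length from [.X./OX./...]: 4 plies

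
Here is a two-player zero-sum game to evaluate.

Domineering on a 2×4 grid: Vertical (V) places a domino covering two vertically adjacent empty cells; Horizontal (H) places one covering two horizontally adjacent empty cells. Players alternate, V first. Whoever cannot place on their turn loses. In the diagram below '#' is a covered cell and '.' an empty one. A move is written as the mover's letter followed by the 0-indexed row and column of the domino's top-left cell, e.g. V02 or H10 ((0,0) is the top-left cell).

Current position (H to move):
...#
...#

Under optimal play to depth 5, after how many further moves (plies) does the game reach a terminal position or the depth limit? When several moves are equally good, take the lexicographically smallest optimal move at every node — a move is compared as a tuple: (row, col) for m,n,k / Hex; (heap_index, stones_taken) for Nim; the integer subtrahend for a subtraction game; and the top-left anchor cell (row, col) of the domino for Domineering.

PV length from [...#/...#]: 3 plies

[...#/...#] H move#1: H00:+1/##.#/...#*, H01:+1/.###/...#, H10:+1/...#/##.#, H11:+1/...#/.###
[##.#/...#] V move#2: V02:-1/####/..##*
[####/..##] H move#3: H10:+1/####/####*
[####/####] end (terminal -1, V#4); searched ...#/...# to 5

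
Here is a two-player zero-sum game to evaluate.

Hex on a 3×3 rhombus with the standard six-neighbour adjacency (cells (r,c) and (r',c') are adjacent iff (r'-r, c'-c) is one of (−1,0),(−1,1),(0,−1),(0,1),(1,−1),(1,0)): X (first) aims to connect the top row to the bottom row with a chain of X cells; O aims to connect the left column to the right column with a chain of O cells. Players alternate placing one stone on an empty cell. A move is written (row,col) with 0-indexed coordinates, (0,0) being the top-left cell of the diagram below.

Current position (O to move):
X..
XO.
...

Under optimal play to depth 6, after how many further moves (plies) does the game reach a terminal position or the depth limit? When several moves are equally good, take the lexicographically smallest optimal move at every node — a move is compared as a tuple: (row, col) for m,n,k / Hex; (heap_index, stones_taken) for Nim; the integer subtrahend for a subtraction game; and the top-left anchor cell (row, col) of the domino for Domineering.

PV length from [X../XO./...]: 3 plies

ply 1, O at X../XO./... | (0,1)=-1→XO./XO./...; (0,2)=-1→X.O/XO./...; (1,2)=-1→X../XOO/...; (2,0)=+1→X../XO./O..*; (2,1)=-1→X../XO./.O.; (2,2)=-1→X../XO./..O
ply 2, X at X../XO./O.. | (0,1)=-1→XX./XO./O..*; (0,2)=-1→X.X/XO./O..; (1,2)=-1→X../XOX/O..; (2,1)=-1→X../XO./OX.; (2,2)=-1→X../XO./O.X
ply 3, O at XX./XO./O.. | (0,2)=+1→XXO/XO./O..*; (1,2)=+1→XX./XOO/O..; (2,1)=+1→XX./XO./OO.; (2,2)=+1→XX./XO./O.O
ply 4: XXO/XO./O.. is terminal -1 (X); from X../XO./... depth 6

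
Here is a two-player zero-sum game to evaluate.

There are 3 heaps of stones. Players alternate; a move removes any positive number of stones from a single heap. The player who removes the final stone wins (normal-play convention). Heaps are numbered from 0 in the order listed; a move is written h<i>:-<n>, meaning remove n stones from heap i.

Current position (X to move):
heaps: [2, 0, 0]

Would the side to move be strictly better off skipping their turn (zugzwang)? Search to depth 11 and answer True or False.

zugzwang((2,0,0), X) = False

ply 1, X at (2,0,0) | h0:-1=-1→(1,0,0); h0:-2=+1→(0,0,0)*
ply 2: (0,0,0) is terminal -1 (O); from (2,0,0) depth 11
suppose X passes — search the same position with O to move:
pass> ply 1, O at (2,0,0) | h0:-1=-1→(1,0,0); h0:-2=+1→(0,0,0)*
pass> ply 2: (0,0,0) is terminal -1 (X); from (2,0,0) depth 11
for X: play +1, pass -1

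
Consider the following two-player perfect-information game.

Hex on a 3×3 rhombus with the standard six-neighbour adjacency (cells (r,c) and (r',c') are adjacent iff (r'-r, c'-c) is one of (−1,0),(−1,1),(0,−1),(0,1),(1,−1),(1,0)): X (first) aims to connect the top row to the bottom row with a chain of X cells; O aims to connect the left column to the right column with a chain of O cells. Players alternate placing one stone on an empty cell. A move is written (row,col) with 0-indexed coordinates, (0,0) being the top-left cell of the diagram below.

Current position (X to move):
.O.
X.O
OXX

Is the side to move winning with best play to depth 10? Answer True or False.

p1 X@[.O./X.O/OXX]: (0,0)[XO./X.O/OXX]-1 (0,2)[.OX/X.O/OXX]-1 (1,1)[.O./XXO/OXX]+1*
p2 O@[.O./XXO/OXX]: (0,0)[OO./XXO/OXX]-1* (0,2)[.OO/XXO/OXX]-1
p3 X@[OO./XXO/OXX]: (0,2)[OOX/XXO/OXX]+1*
p4 O@[OOX/XXO/OXX] terminal -1; root [.O./X.O/OXX] d10

X winning at [.O./X.O/OXX]: True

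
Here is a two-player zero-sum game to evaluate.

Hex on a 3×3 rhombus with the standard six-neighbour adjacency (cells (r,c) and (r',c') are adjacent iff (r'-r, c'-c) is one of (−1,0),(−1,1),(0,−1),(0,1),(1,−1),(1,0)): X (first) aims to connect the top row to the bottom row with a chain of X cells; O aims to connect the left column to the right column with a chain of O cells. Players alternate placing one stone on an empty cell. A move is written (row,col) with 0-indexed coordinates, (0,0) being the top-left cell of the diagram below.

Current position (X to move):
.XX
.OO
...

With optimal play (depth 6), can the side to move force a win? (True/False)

X winning at [.XX/.OO/...]: False

[.XX/.OO/...] X move#1: (0,0):-1/XXX/.OO/...*, (1,0):-1/.XX/XOO/..., (2,0):-1/.XX/.OO/X.., (2,1):-1/.XX/.OO/.X., (2,2):-1/.XX/.OO/..X
[XXX/.OO/...] O move#2: (1,0):+1/XXX/OOO/...*, (2,0):+1/XXX/.OO/O.., (2,1):+1/XXX/.OO/.O., (2,2):+1/XXX/.OO/..O
[XXX/OOO/...] end (terminal -1, X#3); searched .XX/.OO/... to 6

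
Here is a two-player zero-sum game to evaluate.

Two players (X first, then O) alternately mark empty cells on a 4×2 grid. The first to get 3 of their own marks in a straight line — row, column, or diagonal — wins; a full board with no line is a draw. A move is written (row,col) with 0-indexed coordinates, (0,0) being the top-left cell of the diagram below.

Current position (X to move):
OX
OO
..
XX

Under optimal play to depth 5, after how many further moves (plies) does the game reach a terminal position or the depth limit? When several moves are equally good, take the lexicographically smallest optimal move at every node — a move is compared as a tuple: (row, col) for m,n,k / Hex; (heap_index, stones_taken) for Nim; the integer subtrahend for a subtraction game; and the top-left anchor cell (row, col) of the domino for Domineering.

[OX/OO/../XX] X move#1: (2,0):+0/OX/OO/X./XX*, (2,1):-1/OX/OO/.X/XX
[OX/OO/X./XX] O move#2: (2,1):+0/OX/OO/XO/XX*
[OX/OO/XO/XX] end (terminal +0, X#3); searched OX/OO/../XX to 5

PV length from [OX/OO/../XX]: 2 plies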